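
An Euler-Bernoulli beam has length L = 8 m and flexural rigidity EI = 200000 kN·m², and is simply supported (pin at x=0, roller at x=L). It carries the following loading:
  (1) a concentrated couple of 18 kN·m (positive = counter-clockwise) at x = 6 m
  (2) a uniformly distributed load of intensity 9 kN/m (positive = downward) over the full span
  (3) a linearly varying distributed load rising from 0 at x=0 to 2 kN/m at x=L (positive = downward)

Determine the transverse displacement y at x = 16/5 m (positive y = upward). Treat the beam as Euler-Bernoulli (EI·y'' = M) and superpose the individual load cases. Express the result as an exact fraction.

y(16/5) = -3264121/1171875000 m

Load 1 — applied couple M₀=18 kN·m at a=6 m (b=L-a=2):
  y_1 = (M₀x³/(6L)+C₁x)/EI  [x≤a] with C₁=M₀(3b²-L²)/(6L)=-39/2 = (18·(16/5)³/(6·8)+(-39/2)·(16/5))/200000 = -783/3125000 m
Load 2 — uniform load w=9 kN/m over full span:
  y_2 = -wx(L³-2Lx²+x³)/(24EI) = -9·(16/5)·(8³-2·8·(16/5)²+(16/5)³)/(24·200000) = -4464/1953125 m
Load 3 — triangular load w₀=2 kN/m (0→w₀ over full span):
  y_3 = -w₀x(7L⁴-10L²x²+3x⁴)/(360LEI) = -2·(16/5)·(7·8⁴-10·8²·(16/5)²+3·(16/5)⁴)/(360·8·200000) = -36512/146484375 m
Superposition: y = Σ y_i = -3264121/1171875000 m ≈ -0.002785 m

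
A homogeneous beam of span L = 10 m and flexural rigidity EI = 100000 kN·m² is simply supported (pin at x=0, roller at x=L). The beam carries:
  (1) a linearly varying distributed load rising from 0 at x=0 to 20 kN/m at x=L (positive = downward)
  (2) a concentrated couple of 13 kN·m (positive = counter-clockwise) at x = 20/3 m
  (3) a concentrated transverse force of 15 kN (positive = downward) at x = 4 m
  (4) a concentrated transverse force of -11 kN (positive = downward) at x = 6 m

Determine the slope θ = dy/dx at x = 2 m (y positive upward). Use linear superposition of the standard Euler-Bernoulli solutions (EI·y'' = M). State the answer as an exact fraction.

Load 1 — triangular load w₀=20 kN/m (0→w₀ over full span):
  θ_1 = -w₀(7L⁴-30L²x²+15x⁴)/(360LEI) = -20·(7·10⁴-30·10²·2²+15·2⁴)/(360·10·100000) = -91/28125 rad
Load 2 — applied couple M₀=13 kN·m at a=20/3 m (b=L-a=10/3):
  θ_2 = (M₀x²/(2L)+C₁)/EI  [x≤a] with C₁=M₀(3b²-L²)/(6L)=-130/9 = (13·2²/(2·10)+(-130/9))/100000 = -533/4500000 rad
Load 3 — point force P=15 kN at a=4 m (b=L-a=6):
  θ_3 = -Pb(L²-b²-3x²)/(6LEI)  [x≤a] = -15·6·(10²-6²-3·2²)/(6·10·100000) = -39/50000 rad
Load 4 — point force P=-11 kN at a=6 m (b=L-a=4):
  θ_4 = -Pb(L²-b²-3x²)/(6LEI)  [x≤a] = -(-11)·4·(10²-4²-3·2²)/(6·10·100000) = 33/62500 rad
Superposition: θ = Σ θ_i = -1803/500000 rad ≈ -0.003606 rad

θ(2) = -1803/500000 rad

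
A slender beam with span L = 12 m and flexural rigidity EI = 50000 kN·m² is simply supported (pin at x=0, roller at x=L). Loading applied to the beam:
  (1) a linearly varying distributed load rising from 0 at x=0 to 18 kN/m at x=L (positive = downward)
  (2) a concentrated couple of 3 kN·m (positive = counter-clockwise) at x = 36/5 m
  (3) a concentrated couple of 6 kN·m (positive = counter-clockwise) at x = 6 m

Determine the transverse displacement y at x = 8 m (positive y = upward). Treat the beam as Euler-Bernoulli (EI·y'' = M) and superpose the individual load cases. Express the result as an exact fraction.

y(8) = -13587/312500 m

Load 1 — triangular load w₀=18 kN/m (0→w₀ over full span):
  y_1 = -w₀x(7L⁴-10L²x²+3x⁴)/(360LEI) = -18·8·(7·12⁴-10·12²·8²+3·8⁴)/(360·12·50000) = -136/3125 m
Load 2 — applied couple M₀=3 kN·m at a=36/5 m (b=L-a=24/5):
  y_2 = (M₀x³/(6L)-M₀(x-a)²/2+C₁x)/EI  [x>a] with C₁=M₀(3b²-L²)/(6L)=-78/25 = (3·8³/(6·12)-3·(8-(36/5))²/2+(-78/25)·8)/50000 = -43/468750 m
Load 3 — applied couple M₀=6 kN·m at a=6 m (b=L-a=6):
  y_3 = (M₀x³/(6L)-M₀(x-a)²/2+C₁x)/EI  [x>a] with C₁=M₀(3b²-L²)/(6L)=-3 = (6·8³/(6·12)-6·(8-6)²/2+(-3)·8)/50000 = 1/7500 m
Superposition: y = Σ y_i = -13587/312500 m ≈ -0.043478 m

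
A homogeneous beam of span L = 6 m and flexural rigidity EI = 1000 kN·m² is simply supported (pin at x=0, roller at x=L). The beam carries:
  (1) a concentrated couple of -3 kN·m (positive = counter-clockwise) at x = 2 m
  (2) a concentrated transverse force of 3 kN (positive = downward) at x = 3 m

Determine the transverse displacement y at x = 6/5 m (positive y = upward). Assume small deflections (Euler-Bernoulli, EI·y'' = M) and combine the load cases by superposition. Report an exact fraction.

y(6/5) = -2253/250000 m

Load 1 — applied couple M₀=-3 kN·m at a=2 m (b=L-a=4):
  y_1 = (M₀x³/(6L)+C₁x)/EI  [x≤a] with C₁=M₀(3b²-L²)/(6L)=-1 = ((-3)·(6/5)³/(6·6)+(-1)·(6/5))/1000 = -21/15625 m
Load 2 — point force P=3 kN at a=3 m (b=L-a=3):
  y_2 = -Pbx(L²-b²-x²)/(6LEI)  [x≤a] = -3·3·(6/5)·(6²-3²-(6/5)²)/(6·6·1000) = -1917/250000 m
Superposition: y = Σ y_i = -2253/250000 m ≈ -0.009012 m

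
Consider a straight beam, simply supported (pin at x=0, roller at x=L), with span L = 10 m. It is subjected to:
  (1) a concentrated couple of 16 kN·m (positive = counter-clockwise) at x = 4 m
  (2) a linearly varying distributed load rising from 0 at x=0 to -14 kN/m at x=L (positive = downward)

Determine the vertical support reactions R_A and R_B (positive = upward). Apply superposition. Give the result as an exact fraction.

R_A = -326/15 kN, R_B = -724/15 kN

Load 1 — applied couple M₀=16 kN·m at a=4 m (b=L-a=6):
  R_A = M₀/L = 16/10 = 8/5 kN
  R_B = -M₀/L = -16/10 = -8/5 kN
Load 2 — triangular load w₀=-14 kN/m (0→w₀ over full span):
  R_A = w₀L/6 = (-14)·10/6 = -70/3 kN
  R_B = w₀L/3 = (-14)·10/3 = -140/3 kN
Superposition: R_A = -326/15 kN, R_B = -724/15 kN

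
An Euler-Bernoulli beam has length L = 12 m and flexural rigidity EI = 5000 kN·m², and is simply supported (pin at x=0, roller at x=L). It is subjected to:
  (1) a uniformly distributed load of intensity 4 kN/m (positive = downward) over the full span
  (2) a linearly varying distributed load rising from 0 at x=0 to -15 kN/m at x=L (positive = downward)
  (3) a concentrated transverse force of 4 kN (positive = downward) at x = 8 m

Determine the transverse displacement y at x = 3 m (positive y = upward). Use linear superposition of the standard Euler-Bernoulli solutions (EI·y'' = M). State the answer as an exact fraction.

y(3) = 50947/480000 m

Load 1 — uniform load w=4 kN/m over full span:
  y_1 = -wx(L³-2Lx²+x³)/(24EI) = -4·3·(12³-2·12·3²+3³)/(24·5000) = -1539/10000 m
Load 2 — triangular load w₀=-15 kN/m (0→w₀ over full span):
  y_2 = -w₀x(7L⁴-10L²x²+3x⁴)/(360LEI) = -(-15)·3·(7·12⁴-10·12²·3²+3·3⁴)/(360·12·5000) = 8829/32000 m
Load 3 — point force P=4 kN at a=8 m (b=L-a=4):
  y_3 = -Pbx(L²-b²-x²)/(6LEI)  [x≤a] = -4·4·3·(12²-4²-3²)/(6·12·5000) = -119/7500 m
Superposition: y = Σ y_i = 50947/480000 m ≈ 0.106140 m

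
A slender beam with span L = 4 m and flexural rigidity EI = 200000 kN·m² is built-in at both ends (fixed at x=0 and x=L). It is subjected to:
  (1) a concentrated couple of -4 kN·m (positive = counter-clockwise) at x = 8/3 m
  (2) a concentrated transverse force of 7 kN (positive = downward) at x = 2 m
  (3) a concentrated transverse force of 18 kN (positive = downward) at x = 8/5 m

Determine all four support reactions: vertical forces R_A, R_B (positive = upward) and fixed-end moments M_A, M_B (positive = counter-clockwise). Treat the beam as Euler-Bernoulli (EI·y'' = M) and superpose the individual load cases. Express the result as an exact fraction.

R_A = 10373/750 kN, M_A = 9401/750 kN·m, R_B = 8377/750 kN, M_B = -2603/250 kN·m

Load 1 — applied couple M₀=-4 kN·m at a=8/3 m (b=L-a=4/3):
  R_A = 6M₀ab/L³ = 6·(-4)·(8/3)·(4/3)/4³ = -4/3 kN
  M_A = M₀b(2a-b)/L² = (-4)·(4/3)·(2·(8/3)-(4/3))/4² = -4/3 kN·m
  R_B = -6M₀ab/L³ = -6·(-4)·(8/3)·(4/3)/4³ = 4/3 kN
  M_B = M₀a(2b-a)/L² = (-4)·(8/3)·(2·(4/3)-(8/3))/4² = 0 kN·m
Load 2 — point force P=7 kN at a=2 m (b=L-a=2):
  R_A = Pb²(3a+b)/L³ = 7·2²·(3·2+2)/4³ = 7/2 kN
  M_A = Pab²/L² = 7·2·2²/4² = 7/2 kN·m
  R_B = Pa²(a+3b)/L³ = 7·2²·(2+3·2)/4³ = 7/2 kN
  M_B = -Pa²b/L² = -7·2²·2/4² = -7/2 kN·m
Load 3 — point force P=18 kN at a=8/5 m (b=L-a=12/5):
  R_A = Pb²(3a+b)/L³ = 18·(12/5)²·(3·(8/5)+(12/5))/4³ = 1458/125 kN
  M_A = Pab²/L² = 18·(8/5)·(12/5)²/4² = 1296/125 kN·m
  R_B = Pa²(a+3b)/L³ = 18·(8/5)²·((8/5)+3·(12/5))/4³ = 792/125 kN
  M_B = -Pa²b/L² = -18·(8/5)²·(12/5)/4² = -864/125 kN·m
Superposition: R_A = 10373/750 kN, M_A = 9401/750 kN·m, R_B = 8377/750 kN, M_B = -2603/250 kN·m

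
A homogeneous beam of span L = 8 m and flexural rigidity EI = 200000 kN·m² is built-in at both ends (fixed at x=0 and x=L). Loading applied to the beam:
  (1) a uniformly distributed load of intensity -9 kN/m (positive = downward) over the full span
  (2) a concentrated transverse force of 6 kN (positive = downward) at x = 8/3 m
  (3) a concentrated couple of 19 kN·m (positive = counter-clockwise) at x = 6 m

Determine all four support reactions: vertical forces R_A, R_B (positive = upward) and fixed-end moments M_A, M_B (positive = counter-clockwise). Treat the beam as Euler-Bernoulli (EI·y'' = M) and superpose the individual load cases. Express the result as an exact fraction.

Load 1 — uniform load w=-9 kN/m over full span:
  R_A = wL/2 = (-9)·8/2 = -36 kN
  M_A = wL²/12 = (-9)·8²/12 = -48 kN·m
  R_B = wL/2 = (-9)·8/2 = -36 kN
  M_B = -wL²/12 = -(-9)·8²/12 = 48 kN·m
Load 2 — point force P=6 kN at a=8/3 m (b=L-a=16/3):
  R_A = Pb²(3a+b)/L³ = 6·(16/3)²·(3·(8/3)+(16/3))/8³ = 40/9 kN
  M_A = Pab²/L² = 6·(8/3)·(16/3)²/8² = 64/9 kN·m
  R_B = Pa²(a+3b)/L³ = 6·(8/3)²·((8/3)+3·(16/3))/8³ = 14/9 kN
  M_B = -Pa²b/L² = -6·(8/3)²·(16/3)/8² = -32/9 kN·m
Load 3 — applied couple M₀=19 kN·m at a=6 m (b=L-a=2):
  R_A = 6M₀ab/L³ = 6·19·6·2/8³ = 171/64 kN
  M_A = M₀b(2a-b)/L² = 19·2·(2·6-2)/8² = 95/16 kN·m
  R_B = -6M₀ab/L³ = -6·19·6·2/8³ = -171/64 kN
  M_B = M₀a(2b-a)/L² = 19·6·(2·2-6)/8² = -57/16 kN·m
Superposition: R_A = -16637/576 kN, M_A = -5033/144 kN·m, R_B = -21379/576 kN, M_B = 5887/144 kN·m

R_A = -16637/576 kN, M_A = -5033/144 kN·m, R_B = -21379/576 kN, M_B = 5887/144 kN·m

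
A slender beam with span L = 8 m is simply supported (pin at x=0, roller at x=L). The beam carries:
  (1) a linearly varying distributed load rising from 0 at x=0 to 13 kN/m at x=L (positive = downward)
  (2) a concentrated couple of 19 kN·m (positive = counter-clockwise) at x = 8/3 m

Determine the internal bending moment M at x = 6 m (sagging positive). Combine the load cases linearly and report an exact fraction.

Load 1 — triangular load w₀=13 kN/m (0→w₀ over full span):
  M_1 = w₀Lx/6 - w₀x³/(6L) = 13·8·6/6 - 13·6³/(6·8) = 91/2 kN·m
Load 2 — applied couple M₀=19 kN·m at a=8/3 m (b=L-a=16/3):
  M_2 = M₀x/L - M₀  [x>a] = 19·6/8 - 19 = -19/4 kN·m
Superposition: M = Σ M_i = 163/4 kN·m ≈ 40.750000 kN·m

M(6) = 163/4 kN·m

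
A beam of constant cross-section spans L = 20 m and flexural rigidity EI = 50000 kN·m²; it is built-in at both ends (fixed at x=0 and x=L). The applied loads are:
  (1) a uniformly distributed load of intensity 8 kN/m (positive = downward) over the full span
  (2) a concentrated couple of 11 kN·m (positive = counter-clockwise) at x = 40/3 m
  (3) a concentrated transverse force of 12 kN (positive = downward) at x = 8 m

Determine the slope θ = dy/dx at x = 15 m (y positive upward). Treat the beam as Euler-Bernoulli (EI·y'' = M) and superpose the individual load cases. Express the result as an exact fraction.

Load 1 — uniform load w=8 kN/m over full span:
  θ_1 = -wx(L-x)(L-2x)/(12EI) = -8·15·(20-15)·(20-2·15)/(12·50000) = 1/100 rad
Load 2 — applied couple M₀=11 kN·m at a=40/3 m (b=L-a=20/3):
  θ_2 = (R_Ax²/2 - M_Ax - M₀(x-a))/EI  [x>a] with R_A=11/15, M_A=11/3 = ((11/15)·15²/2 - (11/3)·15 - 11·(15-(40/3)))/50000 = 11/60000 rad
Load 3 — point force P=12 kN at a=8 m (b=L-a=12):
  θ_3 = Pa²(L-x)(2bL-(3b+a)(L-x))/(2L³EI)  [x>a] = 12·8²·(20-15)·(2·12·20-(3·12+8)·(20-15))/(2·20³·50000) = 39/31250 rad
Superposition: θ = Σ θ_i = 17147/1500000 rad ≈ 0.011431 rad

θ(15) = 17147/1500000 rad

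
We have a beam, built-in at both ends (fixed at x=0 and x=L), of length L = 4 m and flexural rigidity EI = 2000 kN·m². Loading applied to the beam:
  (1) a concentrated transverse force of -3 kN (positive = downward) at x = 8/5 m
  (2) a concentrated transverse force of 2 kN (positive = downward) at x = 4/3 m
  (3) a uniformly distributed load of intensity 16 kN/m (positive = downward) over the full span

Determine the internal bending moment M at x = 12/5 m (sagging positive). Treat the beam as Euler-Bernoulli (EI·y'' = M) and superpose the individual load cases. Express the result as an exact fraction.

Load 1 — point force P=-3 kN at a=8/5 m (b=L-a=12/5):
  M_1 = Pa²(a+3b)(L-x)/L³ - Pa²b/L²  [x>a] = (-3)·(8/5)²·((8/5)+3·(12/5))·(4-(12/5))/4³ - (-3)·(8/5)²·(12/5)/4² = -336/625 kN·m
Load 2 — point force P=2 kN at a=4/3 m (b=L-a=8/3):
  M_2 = Pa²(a+3b)(L-x)/L³ - Pa²b/L²  [x>a] = 2·(4/3)²·((4/3)+3·(8/3))·(4-(12/5))/4³ - 2·(4/3)²·(8/3)/4² = 32/135 kN·m
Load 3 — uniform load w=16 kN/m over full span:
  M_3 = wLx/2 - wL²/12 - wx²/2 = 16·4·(12/5)/2 - 16·4²/12 - 16·(12/5)²/2 = 704/75 kN·m
Superposition: M = Σ M_i = 153328/16875 kN·m ≈ 9.086104 kN·m

M(12/5) = 153328/16875 kN·m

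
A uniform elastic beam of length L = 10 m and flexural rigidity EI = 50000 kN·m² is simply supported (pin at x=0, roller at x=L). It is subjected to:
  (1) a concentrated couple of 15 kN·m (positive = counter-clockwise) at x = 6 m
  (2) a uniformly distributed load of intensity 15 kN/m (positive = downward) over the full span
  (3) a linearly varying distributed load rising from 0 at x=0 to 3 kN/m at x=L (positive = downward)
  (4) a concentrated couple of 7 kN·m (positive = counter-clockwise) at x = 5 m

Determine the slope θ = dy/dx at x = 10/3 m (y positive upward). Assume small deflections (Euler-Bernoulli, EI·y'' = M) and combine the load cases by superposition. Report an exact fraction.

Load 1 — applied couple M₀=15 kN·m at a=6 m (b=L-a=4):
  θ_1 = (M₀x²/(2L)+C₁)/EI  [x≤a] with C₁=M₀(3b²-L²)/(6L)=-13 = (15·(10/3)²/(2·10)+(-13))/50000 = -7/75000 rad
Load 2 — uniform load w=15 kN/m over full span:
  θ_2 = -w(L³-6Lx²+4x³)/(24EI) = -15·(10³-6·10·(10/3)²+4·(10/3)³)/(24·50000) = -13/2160 rad
Load 3 — triangular load w₀=3 kN/m (0→w₀ over full span):
  θ_3 = -w₀(7L⁴-30L²x²+15x⁴)/(360LEI) = -3·(7·10⁴-30·10²·(10/3)²+15·(10/3)⁴)/(360·10·50000) = -13/20250 rad
Load 4 — applied couple M₀=7 kN·m at a=5 m (b=L-a=5):
  θ_4 = (M₀x²/(2L)+C₁)/EI  [x≤a] with C₁=M₀(3b²-L²)/(6L)=-35/12 = (7·(10/3)²/(2·10)+(-35/12))/50000 = 7/360000 rad
Superposition: θ = Σ θ_i = -109097/16200000 rad ≈ -0.006734 rad

θ(10/3) = -109097/16200000 rad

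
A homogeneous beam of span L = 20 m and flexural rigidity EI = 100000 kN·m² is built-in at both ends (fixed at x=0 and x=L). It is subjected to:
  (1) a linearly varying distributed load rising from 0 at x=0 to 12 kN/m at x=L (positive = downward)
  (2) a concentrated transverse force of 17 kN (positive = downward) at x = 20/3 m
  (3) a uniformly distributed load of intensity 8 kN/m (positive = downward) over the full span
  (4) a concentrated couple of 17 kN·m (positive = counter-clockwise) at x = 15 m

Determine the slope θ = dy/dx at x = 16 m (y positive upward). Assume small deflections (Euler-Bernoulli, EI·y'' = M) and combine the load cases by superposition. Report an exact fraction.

Load 1 — triangular load w₀=12 kN/m (0→w₀ over full span):
  θ_1 = -w₀(2x(L-x)(L-2x)(x+2L)+x²(L-x)²)/(120LEI) = -12·(2·16·(20-16)·(20-2·16)·(16+2·20)+16²·(20-16)²)/(120·20·100000) = 64/15625 rad
Load 2 — point force P=17 kN at a=20/3 m (b=L-a=40/3):
  θ_2 = Pa²(L-x)(2bL-(3b+a)(L-x))/(2L³EI)  [x>a] = 17·(20/3)²·(20-16)·(2·(40/3)·20-(3·(40/3)+(20/3))·(20-16))/(2·20³·100000) = 221/337500 rad
Load 3 — uniform load w=8 kN/m over full span:
  θ_3 = -wx(L-x)(L-2x)/(12EI) = -8·16·(20-16)·(20-2·16)/(12·100000) = 16/3125 rad
Load 4 — applied couple M₀=17 kN·m at a=15 m (b=L-a=5):
  θ_4 = (R_Ax²/2 - M_Ax - M₀(x-a))/EI  [x>a] with R_A=153/160, M_A=85/16 = ((153/160)·16²/2 - (85/16)·16 - 17·(16-15))/100000 = 51/250000 rad
Superposition: θ = Σ θ_i = 13601/1350000 rad ≈ 0.010075 rad

θ(16) = 13601/1350000 rad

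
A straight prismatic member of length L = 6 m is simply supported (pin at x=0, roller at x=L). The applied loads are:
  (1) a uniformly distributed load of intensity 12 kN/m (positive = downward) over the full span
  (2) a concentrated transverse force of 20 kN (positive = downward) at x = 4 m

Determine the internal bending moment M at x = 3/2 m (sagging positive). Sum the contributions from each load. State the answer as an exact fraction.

M(3/2) = 101/2 kN·m

Load 1 — uniform load w=12 kN/m over full span:
  M_1 = wx(L-x)/2 = 12·(3/2)·(6-(3/2))/2 = 81/2 kN·m
Load 2 — point force P=20 kN at a=4 m (b=L-a=2):
  M_2 = Pbx/L  [x≤a] = 20·2·(3/2)/6 = 10 kN·m
Superposition: M = Σ M_i = 101/2 kN·m ≈ 50.500000 kN·m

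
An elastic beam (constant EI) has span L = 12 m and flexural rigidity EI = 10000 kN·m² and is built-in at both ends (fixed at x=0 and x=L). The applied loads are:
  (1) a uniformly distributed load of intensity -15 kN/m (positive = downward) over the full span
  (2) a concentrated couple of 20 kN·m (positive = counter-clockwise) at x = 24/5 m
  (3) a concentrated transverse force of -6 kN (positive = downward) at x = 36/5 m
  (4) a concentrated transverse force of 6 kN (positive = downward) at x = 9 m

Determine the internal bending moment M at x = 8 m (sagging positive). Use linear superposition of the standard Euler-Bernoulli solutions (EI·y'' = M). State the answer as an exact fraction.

M(8) = -64259/1000 kN·m

Load 1 — uniform load w=-15 kN/m over full span:
  M_1 = wLx/2 - wL²/12 - wx²/2 = (-15)·12·8/2 - (-15)·12²/12 - (-15)·8²/2 = -60 kN·m
Load 2 — applied couple M₀=20 kN·m at a=24/5 m (b=L-a=36/5):
  M_2 = R_Ax - M_A - M₀  [x>a] with R_A=12/5, M_A=12/5 = (12/5)·8 - (12/5) - 20 = -16/5 kN·m
Load 3 — point force P=-6 kN at a=36/5 m (b=L-a=24/5):
  M_3 = Pa²(a+3b)(L-x)/L³ - Pa²b/L²  [x>a] = (-6)·(36/5)²·((36/5)+3·(24/5))·(12-8)/12³ - (-6)·(36/5)²·(24/5)/12² = -648/125 kN·m
Load 4 — point force P=6 kN at a=9 m (b=L-a=3):
  M_4 = Pb²(3a+b)x/L³ - Pab²/L²  [x≤a] = 6·3²·(3·9+3)·8/12³ - 6·9·3²/12² = 33/8 kN·m
Superposition: M = Σ M_i = -64259/1000 kN·m ≈ -64.259000 kN·m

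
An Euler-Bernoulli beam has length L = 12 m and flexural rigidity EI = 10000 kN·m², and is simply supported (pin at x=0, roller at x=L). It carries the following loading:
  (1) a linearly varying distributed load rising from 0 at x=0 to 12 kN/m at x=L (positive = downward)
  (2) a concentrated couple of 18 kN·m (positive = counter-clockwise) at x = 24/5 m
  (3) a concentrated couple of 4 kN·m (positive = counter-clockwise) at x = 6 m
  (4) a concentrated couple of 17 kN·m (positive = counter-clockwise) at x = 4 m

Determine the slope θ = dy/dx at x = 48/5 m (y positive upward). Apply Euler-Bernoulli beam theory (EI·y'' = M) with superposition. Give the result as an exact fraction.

Load 1 — triangular load w₀=12 kN/m (0→w₀ over full span):
  θ_1 = -w₀(7L⁴-30L²x²+15x⁴)/(360LEI) = -12·(7·12⁴-30·12²·(48/5)²+15·(48/5)⁴)/(360·12·10000) = 13626/390625 rad
Load 2 — applied couple M₀=18 kN·m at a=24/5 m (b=L-a=36/5):
  θ_2 = (M₀x²/(2L)-M₀(x-a)+C₁)/EI  [x>a] with C₁=M₀(3b²-L²)/(6L)=72/25 = (18·(48/5)²/(2·12)-18·((48/5)-(24/5))+(72/25))/10000 = -9/6250 rad
Load 3 — applied couple M₀=4 kN·m at a=6 m (b=L-a=6):
  θ_3 = (M₀x²/(2L)-M₀(x-a)+C₁)/EI  [x>a] with C₁=M₀(3b²-L²)/(6L)=-2 = (4·(48/5)²/(2·12)-4·((48/5)-6)+(-2))/10000 = -13/125000 rad
Load 4 — applied couple M₀=17 kN·m at a=4 m (b=L-a=8):
  θ_4 = (M₀x²/(2L)-M₀(x-a)+C₁)/EI  [x>a] with C₁=M₀(3b²-L²)/(6L)=34/3 = (17·(48/5)²/(2·12)-17·((48/5)-4)+(34/3))/10000 = -697/375000 rad
Superposition: θ = Σ θ_i = 73781/2343750 rad ≈ 0.031480 rad

θ(48/5) = 73781/2343750 rad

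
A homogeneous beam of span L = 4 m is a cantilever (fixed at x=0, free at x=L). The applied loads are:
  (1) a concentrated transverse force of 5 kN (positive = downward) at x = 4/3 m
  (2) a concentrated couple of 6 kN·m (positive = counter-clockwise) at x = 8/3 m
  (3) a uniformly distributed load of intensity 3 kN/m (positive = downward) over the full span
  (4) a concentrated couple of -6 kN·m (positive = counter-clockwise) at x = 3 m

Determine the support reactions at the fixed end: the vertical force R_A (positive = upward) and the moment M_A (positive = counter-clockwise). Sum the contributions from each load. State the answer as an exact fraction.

R_A = 17 kN, M_A = 92/3 kN·m

Load 1 — point force P=5 kN at a=4/3 m (b=L-a=8/3):
  R_A = P = 5 kN
  M_A = Pa = 5·(4/3) = 20/3 kN·m
Load 2 — applied couple M₀=6 kN·m at a=8/3 m (b=L-a=4/3):
  R_A = 0 kN
  M_A = -M₀ = -6 kN·m
Load 3 — uniform load w=3 kN/m over full span:
  R_A = wL = 3·4 = 12 kN
  M_A = wL²/2 = 3·4²/2 = 24 kN·m
Load 4 — applied couple M₀=-6 kN·m at a=3 m (b=L-a=1):
  R_A = 0 kN
  M_A = -M₀ = -(-6) = 6 kN·m
Superposition: R_A = 17 kN, M_A = 92/3 kN·m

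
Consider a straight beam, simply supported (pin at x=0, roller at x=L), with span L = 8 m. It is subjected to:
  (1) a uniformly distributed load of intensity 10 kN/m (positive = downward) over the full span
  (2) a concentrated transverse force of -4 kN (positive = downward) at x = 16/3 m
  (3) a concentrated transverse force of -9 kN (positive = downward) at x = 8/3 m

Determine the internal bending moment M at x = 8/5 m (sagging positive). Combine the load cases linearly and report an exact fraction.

Load 1 — uniform load w=10 kN/m over full span:
  M_1 = wx(L-x)/2 = 10·(8/5)·(8-(8/5))/2 = 256/5 kN·m
Load 2 — point force P=-4 kN at a=16/3 m (b=L-a=8/3):
  M_2 = Pbx/L  [x≤a] = (-4)·(8/3)·(8/5)/8 = -32/15 kN·m
Load 3 — point force P=-9 kN at a=8/3 m (b=L-a=16/3):
  M_3 = Pbx/L  [x≤a] = (-9)·(16/3)·(8/5)/8 = -48/5 kN·m
Superposition: M = Σ M_i = 592/15 kN·m ≈ 39.466667 kN·m

M(8/5) = 592/15 kN·m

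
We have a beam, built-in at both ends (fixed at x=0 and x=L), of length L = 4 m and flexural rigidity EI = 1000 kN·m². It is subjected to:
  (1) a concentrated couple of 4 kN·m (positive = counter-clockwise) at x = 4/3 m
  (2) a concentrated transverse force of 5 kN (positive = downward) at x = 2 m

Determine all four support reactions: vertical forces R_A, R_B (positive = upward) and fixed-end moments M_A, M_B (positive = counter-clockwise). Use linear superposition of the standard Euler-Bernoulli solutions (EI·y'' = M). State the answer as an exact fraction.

Load 1 — applied couple M₀=4 kN·m at a=4/3 m (b=L-a=8/3):
  R_A = 6M₀ab/L³ = 6·4·(4/3)·(8/3)/4³ = 4/3 kN
  M_A = M₀b(2a-b)/L² = 4·(8/3)·(2·(4/3)-(8/3))/4² = 0 kN·m
  R_B = -6M₀ab/L³ = -6·4·(4/3)·(8/3)/4³ = -4/3 kN
  M_B = M₀a(2b-a)/L² = 4·(4/3)·(2·(8/3)-(4/3))/4² = 4/3 kN·m
Load 2 — point force P=5 kN at a=2 m (b=L-a=2):
  R_A = Pb²(3a+b)/L³ = 5·2²·(3·2+2)/4³ = 5/2 kN
  M_A = Pab²/L² = 5·2·2²/4² = 5/2 kN·m
  R_B = Pa²(a+3b)/L³ = 5·2²·(2+3·2)/4³ = 5/2 kN
  M_B = -Pa²b/L² = -5·2²·2/4² = -5/2 kN·m
Superposition: R_A = 23/6 kN, M_A = 5/2 kN·m, R_B = 7/6 kN, M_B = -7/6 kN·m

R_A = 23/6 kN, M_A = 5/2 kN·m, R_B = 7/6 kN, M_B = -7/6 kN·m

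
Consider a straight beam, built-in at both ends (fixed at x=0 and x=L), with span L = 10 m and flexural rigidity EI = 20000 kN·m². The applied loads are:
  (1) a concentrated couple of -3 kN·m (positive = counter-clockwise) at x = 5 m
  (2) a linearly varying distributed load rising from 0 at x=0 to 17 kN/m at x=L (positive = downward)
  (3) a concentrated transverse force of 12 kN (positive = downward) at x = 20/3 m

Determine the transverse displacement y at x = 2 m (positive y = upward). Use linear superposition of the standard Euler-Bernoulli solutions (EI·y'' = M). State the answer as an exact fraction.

y(2) = -124897/27000000 m

Load 1 — applied couple M₀=-3 kN·m at a=5 m (b=L-a=5):
  y_1 = (R_Ax³/6 - M_Ax²/2)/EI  [x≤a] with R_A=-9/20, M_A=-3/4 = ((-9/20)·2³/6 - (-3/4)·2²/2)/20000 = 9/200000 m
Load 2 — triangular load w₀=17 kN/m (0→w₀ over full span):
  y_2 = -w₀x²(L-x)²(x+2L)/(120LEI) = -17·2²·(10-2)²·(2+2·10)/(120·10·20000) = -187/46875 m
Load 3 — point force P=12 kN at a=20/3 m (b=L-a=10/3):
  y_3 = -Pb²x²(3aL-(3a+b)x)/(6L³EI)  [x≤a] = -12·(10/3)²·2²·(3·(20/3)·10-(3·(20/3)+(10/3))·2)/(6·10³·20000) = -23/33750 m
Superposition: y = Σ y_i = -124897/27000000 m ≈ -0.004626 m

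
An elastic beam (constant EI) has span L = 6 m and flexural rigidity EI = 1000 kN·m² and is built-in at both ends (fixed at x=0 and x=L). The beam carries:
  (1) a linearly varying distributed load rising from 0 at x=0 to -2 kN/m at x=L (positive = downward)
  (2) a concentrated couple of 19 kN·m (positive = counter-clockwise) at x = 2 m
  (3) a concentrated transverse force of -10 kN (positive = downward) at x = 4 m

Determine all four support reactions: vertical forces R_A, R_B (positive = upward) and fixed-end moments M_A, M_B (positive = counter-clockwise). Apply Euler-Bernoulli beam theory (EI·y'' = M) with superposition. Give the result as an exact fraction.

R_A = -23/135 kN, M_A = -308/45 kN·m, R_B = -2137/135 kN, M_B = 847/45 kN·m

Load 1 — triangular load w₀=-2 kN/m (0→w₀ over full span):
  R_A = 3w₀L/20 = 3·(-2)·6/20 = -9/5 kN
  M_A = w₀L²/30 = (-2)·6²/30 = -12/5 kN·m
  R_B = 7w₀L/20 = 7·(-2)·6/20 = -21/5 kN
  M_B = -w₀L²/20 = -(-2)·6²/20 = 18/5 kN·m
Load 2 — applied couple M₀=19 kN·m at a=2 m (b=L-a=4):
  R_A = 6M₀ab/L³ = 6·19·2·4/6³ = 38/9 kN
  M_A = M₀b(2a-b)/L² = 19·4·(2·2-4)/6² = 0 kN·m
  R_B = -6M₀ab/L³ = -6·19·2·4/6³ = -38/9 kN
  M_B = M₀a(2b-a)/L² = 19·2·(2·4-2)/6² = 19/3 kN·m
Load 3 — point force P=-10 kN at a=4 m (b=L-a=2):
  R_A = Pb²(3a+b)/L³ = (-10)·2²·(3·4+2)/6³ = -70/27 kN
  M_A = Pab²/L² = (-10)·4·2²/6² = -40/9 kN·m
  R_B = Pa²(a+3b)/L³ = (-10)·4²·(4+3·2)/6³ = -200/27 kN
  M_B = -Pa²b/L² = -(-10)·4²·2/6² = 80/9 kN·m
Superposition: R_A = -23/135 kN, M_A = -308/45 kN·m, R_B = -2137/135 kN, M_B = 847/45 kN·m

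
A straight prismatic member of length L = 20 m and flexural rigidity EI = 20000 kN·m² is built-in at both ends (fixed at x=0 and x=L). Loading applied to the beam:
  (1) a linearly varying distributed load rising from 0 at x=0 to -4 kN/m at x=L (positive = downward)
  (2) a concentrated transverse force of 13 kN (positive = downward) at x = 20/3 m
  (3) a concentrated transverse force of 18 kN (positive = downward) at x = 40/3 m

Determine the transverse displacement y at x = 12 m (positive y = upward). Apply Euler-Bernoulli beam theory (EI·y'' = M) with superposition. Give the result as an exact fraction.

y(12) = -6706/1265625 m

Load 1 — triangular load w₀=-4 kN/m (0→w₀ over full span):
  y_1 = -w₀x²(L-x)²(x+2L)/(120LEI) = -(-4)·12²·(20-12)²·(12+2·20)/(120·20·20000) = 624/15625 m
Load 2 — point force P=13 kN at a=20/3 m (b=L-a=40/3):
  y_2 = -Pa²(L-x)²(3bL-(3b+a)(L-x))/(6L³EI)  [x>a] = -13·(20/3)²·(20-12)²·(3·(40/3)·20-(3·(40/3)+(20/3))·(20-12))/(6·20³·20000) = -832/50625 m
Load 3 — point force P=18 kN at a=40/3 m (b=L-a=20/3):
  y_3 = -Pb²x²(3aL-(3a+b)x)/(6L³EI)  [x≤a] = -18·(20/3)²·12²·(3·(40/3)·20-(3·(40/3)+(20/3))·12)/(6·20³·20000) = -18/625 m
Superposition: y = Σ y_i = -6706/1265625 m ≈ -0.005299 m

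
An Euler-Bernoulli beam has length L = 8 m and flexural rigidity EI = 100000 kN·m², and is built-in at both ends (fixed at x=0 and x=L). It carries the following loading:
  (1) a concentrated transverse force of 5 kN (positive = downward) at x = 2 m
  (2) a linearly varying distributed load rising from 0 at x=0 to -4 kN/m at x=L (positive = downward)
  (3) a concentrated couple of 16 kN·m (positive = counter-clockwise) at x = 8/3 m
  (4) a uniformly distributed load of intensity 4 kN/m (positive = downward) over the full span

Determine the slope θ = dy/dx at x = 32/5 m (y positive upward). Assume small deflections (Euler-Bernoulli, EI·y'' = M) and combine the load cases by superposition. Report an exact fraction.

Load 1 — point force P=5 kN at a=2 m (b=L-a=6):
  θ_1 = Pa²(L-x)(2bL-(3b+a)(L-x))/(2L³EI)  [x>a] = 5·2²·(8-(32/5))·(2·6·8-(3·6+2)·(8-(32/5)))/(2·8³·100000) = 1/50000 rad
Load 2 — triangular load w₀=-4 kN/m (0→w₀ over full span):
  θ_2 = -w₀(2x(L-x)(L-2x)(x+2L)+x²(L-x)²)/(120LEI) = -(-4)·(2·(32/5)·(8-(32/5))·(8-2·(32/5))·((32/5)+2·8)+(32/5)²·(8-(32/5))²)/(120·8·100000) = -512/5859375 rad
Load 3 — applied couple M₀=16 kN·m at a=8/3 m (b=L-a=16/3):
  θ_3 = (R_Ax²/2 - M_Ax - M₀(x-a))/EI  [x>a] with R_A=8/3, M_A=0 = ((8/3)·(32/5)²/2 - 0·(32/5) - 16·((32/5)-(8/3)))/100000 = -4/78125 rad
Load 4 — uniform load w=4 kN/m over full span:
  θ_4 = -wx(L-x)(L-2x)/(12EI) = -4·(32/5)·(8-(32/5))·(8-2·(32/5))/(12·100000) = 64/390625 rad
Superposition: θ = Σ θ_i = 4243/93750000 rad ≈ 0.000045 rad

θ(32/5) = 4243/93750000 rad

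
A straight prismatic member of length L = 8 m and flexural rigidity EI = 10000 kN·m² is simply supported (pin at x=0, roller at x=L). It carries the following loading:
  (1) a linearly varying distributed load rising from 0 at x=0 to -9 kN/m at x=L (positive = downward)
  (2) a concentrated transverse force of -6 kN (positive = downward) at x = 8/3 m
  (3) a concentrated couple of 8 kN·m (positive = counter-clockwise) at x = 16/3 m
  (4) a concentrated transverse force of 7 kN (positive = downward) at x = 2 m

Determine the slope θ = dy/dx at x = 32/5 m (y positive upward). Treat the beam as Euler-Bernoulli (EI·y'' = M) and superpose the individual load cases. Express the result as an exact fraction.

Load 1 — triangular load w₀=-9 kN/m (0→w₀ over full span):
  θ_1 = -w₀(7L⁴-30L²x²+15x⁴)/(360LEI) = -(-9)·(7·8⁴-30·8²·(32/5)²+15·(32/5)⁴)/(360·8·10000) = -3028/390625 rad
Load 2 — point force P=-6 kN at a=8/3 m (b=L-a=16/3):
  θ_2 = -Pa(2L²-6Lx+3x²+a²)/(6LEI)  [x>a] = -(-6)·(8/3)·(2·8²-6·8·(32/5)+3·(32/5)²+(8/3)²)/(6·8·10000) = -692/421875 rad
Load 3 — applied couple M₀=8 kN·m at a=16/3 m (b=L-a=8/3):
  θ_3 = (M₀x²/(2L)-M₀(x-a)+C₁)/EI  [x>a] with C₁=M₀(3b²-L²)/(6L)=-64/9 = (8·(32/5)²/(2·8)-8·((32/5)-(16/3))+(-64/9))/10000 = 68/140625 rad
Load 4 — point force P=7 kN at a=2 m (b=L-a=6):
  θ_4 = -Pa(2L²-6Lx+3x²+a²)/(6LEI)  [x>a] = -7·2·(2·8²-6·8·(32/5)+3·(32/5)²+2²)/(6·8·10000) = 763/500000 rad
Superposition: θ = Σ θ_i = -2491567/337500000 rad ≈ -0.007382 rad

θ(32/5) = -2491567/337500000 rad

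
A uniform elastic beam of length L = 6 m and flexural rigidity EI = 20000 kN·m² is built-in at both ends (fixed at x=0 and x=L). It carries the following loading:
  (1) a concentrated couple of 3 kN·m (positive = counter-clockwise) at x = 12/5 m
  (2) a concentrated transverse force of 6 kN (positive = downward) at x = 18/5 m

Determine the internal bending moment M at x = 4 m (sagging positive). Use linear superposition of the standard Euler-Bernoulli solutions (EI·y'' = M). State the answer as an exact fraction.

Load 1 — applied couple M₀=3 kN·m at a=12/5 m (b=L-a=18/5):
  M_1 = R_Ax - M_A - M₀  [x>a] with R_A=18/25, M_A=9/25 = (18/25)·4 - (9/25) - 3 = -12/25 kN·m
Load 2 — point force P=6 kN at a=18/5 m (b=L-a=12/5):
  M_2 = Pa²(a+3b)(L-x)/L³ - Pa²b/L²  [x>a] = 6·(18/5)²·((18/5)+3·(12/5))·(6-4)/6³ - 6·(18/5)²·(12/5)/6² = 324/125 kN·m
Superposition: M = Σ M_i = 264/125 kN·m ≈ 2.112000 kN·m

M(4) = 264/125 kN·m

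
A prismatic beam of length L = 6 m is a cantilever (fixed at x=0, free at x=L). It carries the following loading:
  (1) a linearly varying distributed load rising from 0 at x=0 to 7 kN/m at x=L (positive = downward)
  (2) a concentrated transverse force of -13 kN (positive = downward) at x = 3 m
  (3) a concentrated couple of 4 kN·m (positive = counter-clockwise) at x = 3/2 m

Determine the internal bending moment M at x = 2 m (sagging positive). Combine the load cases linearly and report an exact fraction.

Load 1 — triangular load w₀=7 kN/m (0→w₀ over full span):
  M_1 = w₀Lx/2 - w₀L²/3 - w₀x³/(6L) = 7·6·2/2 - 7·6²/3 - 7·2³/(6·6) = -392/9 kN·m
Load 2 — point force P=-13 kN at a=3 m (b=L-a=3):
  M_2 = -P(a-x)  [x≤a] = -(-13)·(3-2) = 13 kN·m
Load 3 — applied couple M₀=4 kN·m at a=3/2 m (b=L-a=9/2):
  M_3 = 0  [x>a] = 0 kN·m
Superposition: M = Σ M_i = -275/9 kN·m ≈ -30.555556 kN·m

M(2) = -275/9 kN·m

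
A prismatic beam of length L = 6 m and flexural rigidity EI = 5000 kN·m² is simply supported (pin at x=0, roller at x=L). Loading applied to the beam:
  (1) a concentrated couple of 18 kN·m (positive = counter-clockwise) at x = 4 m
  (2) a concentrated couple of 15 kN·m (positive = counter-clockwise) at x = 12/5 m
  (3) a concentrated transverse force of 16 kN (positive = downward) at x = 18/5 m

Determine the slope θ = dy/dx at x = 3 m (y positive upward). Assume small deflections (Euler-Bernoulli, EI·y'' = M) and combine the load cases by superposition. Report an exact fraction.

θ(3) = 747/2500000 rad

Load 1 — applied couple M₀=18 kN·m at a=4 m (b=L-a=2):
  θ_1 = (M₀x²/(2L)+C₁)/EI  [x≤a] with C₁=M₀(3b²-L²)/(6L)=-12 = (18·3²/(2·6)+(-12))/5000 = 3/10000 rad
Load 2 — applied couple M₀=15 kN·m at a=12/5 m (b=L-a=18/5):
  θ_2 = (M₀x²/(2L)-M₀(x-a)+C₁)/EI  [x>a] with C₁=M₀(3b²-L²)/(6L)=6/5 = (15·3²/(2·6)-15·(3-(12/5))+(6/5))/5000 = 69/100000 rad
Load 3 — point force P=16 kN at a=18/5 m (b=L-a=12/5):
  θ_3 = -Pb(L²-b²-3x²)/(6LEI)  [x≤a] = -16·(12/5)·(6²-(12/5)²-3·3²)/(6·6·5000) = -54/78125 rad
Superposition: θ = Σ θ_i = 747/2500000 rad ≈ 0.000299 rad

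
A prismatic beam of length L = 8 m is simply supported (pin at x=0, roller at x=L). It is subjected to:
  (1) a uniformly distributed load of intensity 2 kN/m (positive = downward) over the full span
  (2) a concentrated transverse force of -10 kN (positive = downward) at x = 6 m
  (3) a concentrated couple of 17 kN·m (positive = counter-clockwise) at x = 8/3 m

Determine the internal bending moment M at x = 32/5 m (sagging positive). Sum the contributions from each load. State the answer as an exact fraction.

Load 1 — uniform load w=2 kN/m over full span:
  M_1 = wx(L-x)/2 = 2·(32/5)·(8-(32/5))/2 = 256/25 kN·m
Load 2 — point force P=-10 kN at a=6 m (b=L-a=2):
  M_2 = Pa(L-x)/L  [x>a] = (-10)·6·(8-(32/5))/8 = -12 kN·m
Load 3 — applied couple M₀=17 kN·m at a=8/3 m (b=L-a=16/3):
  M_3 = M₀x/L - M₀  [x>a] = 17·(32/5)/8 - 17 = -17/5 kN·m
Superposition: M = Σ M_i = -129/25 kN·m ≈ -5.160000 kN·m

M(32/5) = -129/25 kN·m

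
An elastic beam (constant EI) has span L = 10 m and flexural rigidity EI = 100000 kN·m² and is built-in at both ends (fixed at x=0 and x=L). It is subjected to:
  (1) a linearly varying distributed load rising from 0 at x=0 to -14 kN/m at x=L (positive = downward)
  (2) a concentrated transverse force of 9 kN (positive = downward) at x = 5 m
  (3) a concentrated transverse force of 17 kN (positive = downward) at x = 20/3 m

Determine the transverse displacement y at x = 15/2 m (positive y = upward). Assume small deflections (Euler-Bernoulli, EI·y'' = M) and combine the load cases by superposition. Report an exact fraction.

y(15/2) = 7207/16588800 m

Load 1 — triangular load w₀=-14 kN/m (0→w₀ over full span):
  y_1 = -w₀x²(L-x)²(x+2L)/(120LEI) = -(-14)·(15/2)²·(10-(15/2))²·((15/2)+2·10)/(120·10·100000) = 231/204800 m
Load 2 — point force P=9 kN at a=5 m (b=L-a=5):
  y_2 = -Pa²(L-x)²(3bL-(3b+a)(L-x))/(6L³EI)  [x>a] = -9·5²·(10-(15/2))²·(3·5·10-(3·5+5)·(10-(15/2)))/(6·10³·100000) = -3/12800 m
Load 3 — point force P=17 kN at a=20/3 m (b=L-a=10/3):
  y_3 = -Pa²(L-x)²(3bL-(3b+a)(L-x))/(6L³EI)  [x>a] = -17·(20/3)²·(10-(15/2))²·(3·(10/3)·10-(3·(10/3)+(20/3))·(10-(15/2)))/(6·10³·100000) = -119/259200 m
Superposition: y = Σ y_i = 7207/16588800 m ≈ 0.000434 m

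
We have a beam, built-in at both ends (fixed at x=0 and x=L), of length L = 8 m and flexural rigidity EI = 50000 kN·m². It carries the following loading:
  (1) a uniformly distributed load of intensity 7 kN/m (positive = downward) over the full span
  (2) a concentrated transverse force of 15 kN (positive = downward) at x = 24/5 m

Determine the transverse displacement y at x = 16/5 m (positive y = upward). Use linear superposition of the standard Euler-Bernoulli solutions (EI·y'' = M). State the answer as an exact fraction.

y(16/5) = -19328/9765625 m

Load 1 — uniform load w=7 kN/m over full span:
  y_1 = -wx²(L-x)²/(24EI) = -7·(16/5)²·(8-(16/5))²/(24·50000) = -2688/1953125 m
Load 2 — point force P=15 kN at a=24/5 m (b=L-a=16/5):
  y_2 = -Pb²x²(3aL-(3a+b)x)/(6L³EI)  [x≤a] = -15·(16/5)²·(16/5)²·(3·(24/5)·8-(3·(24/5)+(16/5))·(16/5))/(6·8³·50000) = -5888/9765625 m
Superposition: y = Σ y_i = -19328/9765625 m ≈ -0.001979 m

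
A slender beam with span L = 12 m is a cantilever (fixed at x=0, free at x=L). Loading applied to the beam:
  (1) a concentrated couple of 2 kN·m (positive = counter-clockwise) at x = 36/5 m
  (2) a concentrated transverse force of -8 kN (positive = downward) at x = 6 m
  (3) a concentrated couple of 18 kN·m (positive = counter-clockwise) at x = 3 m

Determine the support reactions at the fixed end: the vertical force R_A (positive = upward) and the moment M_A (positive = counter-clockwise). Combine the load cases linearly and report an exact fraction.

Load 1 — applied couple M₀=2 kN·m at a=36/5 m (b=L-a=24/5):
  R_A = 0 kN
  M_A = -M₀ = -2 kN·m
Load 2 — point force P=-8 kN at a=6 m (b=L-a=6):
  R_A = P = (-8) = -8 kN
  M_A = Pa = (-8)·6 = -48 kN·m
Load 3 — applied couple M₀=18 kN·m at a=3 m (b=L-a=9):
  R_A = 0 kN
  M_A = -M₀ = -18 kN·m
Superposition: R_A = -8 kN, M_A = -68 kN·m

R_A = -8 kN, M_A = -68 kN·m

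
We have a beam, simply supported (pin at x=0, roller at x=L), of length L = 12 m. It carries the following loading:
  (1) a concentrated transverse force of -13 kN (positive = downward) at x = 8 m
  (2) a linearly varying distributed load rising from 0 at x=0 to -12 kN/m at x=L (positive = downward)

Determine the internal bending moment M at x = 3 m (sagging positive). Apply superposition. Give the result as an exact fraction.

Load 1 — point force P=-13 kN at a=8 m (b=L-a=4):
  M_1 = Pbx/L  [x≤a] = (-13)·4·3/12 = -13 kN·m
Load 2 — triangular load w₀=-12 kN/m (0→w₀ over full span):
  M_2 = w₀Lx/6 - w₀x³/(6L) = (-12)·12·3/6 - (-12)·3³/(6·12) = -135/2 kN·m
Superposition: M = Σ M_i = -161/2 kN·m ≈ -80.500000 kN·m

M(3) = -161/2 kN·m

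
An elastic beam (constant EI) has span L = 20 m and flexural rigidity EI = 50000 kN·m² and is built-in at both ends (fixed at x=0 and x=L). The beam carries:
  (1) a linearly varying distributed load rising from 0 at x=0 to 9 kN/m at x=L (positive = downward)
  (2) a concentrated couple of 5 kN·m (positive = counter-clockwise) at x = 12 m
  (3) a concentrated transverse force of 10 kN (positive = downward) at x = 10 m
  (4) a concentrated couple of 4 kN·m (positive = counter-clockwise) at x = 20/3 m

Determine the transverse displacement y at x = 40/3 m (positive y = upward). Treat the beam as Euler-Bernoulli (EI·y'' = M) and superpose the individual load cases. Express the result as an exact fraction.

y(40/3) = -5701/151875 m

Load 1 — triangular load w₀=9 kN/m (0→w₀ over full span):
  y_1 = -w₀x²(L-x)²(x+2L)/(120LEI) = -9·(40/3)²·(20-(40/3))²·((40/3)+2·20)/(120·20·50000) = -64/2025 m
Load 2 — applied couple M₀=5 kN·m at a=12 m (b=L-a=8):
  y_2 = (R_Ax³/6 - M_Ax²/2 - M₀(x-a)²/2)/EI  [x>a] with R_A=9/25, M_A=8/5 = ((9/25)·(40/3)³/6 - (8/5)·(40/3)²/2 - 5·((40/3)-12)²/2)/50000 = -1/11250 m
Load 3 — point force P=10 kN at a=10 m (b=L-a=10):
  y_3 = -Pa²(L-x)²(3bL-(3b+a)(L-x))/(6L³EI)  [x>a] = -10·10²·(20-(40/3))²·(3·10·20-(3·10+10)·(20-(40/3)))/(6·20³·50000) = -1/162 m
Load 4 — applied couple M₀=4 kN·m at a=20/3 m (b=L-a=40/3):
  y_4 = (R_Ax³/6 - M_Ax²/2 - M₀(x-a)²/2)/EI  [x>a] with R_A=4/15, M_A=0 = ((4/15)·(40/3)³/6 - 0·(40/3)²/2 - 4·((40/3)-(20/3))²/2)/50000 = 2/6075 m
Superposition: y = Σ y_i = -5701/151875 m ≈ -0.037537 m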